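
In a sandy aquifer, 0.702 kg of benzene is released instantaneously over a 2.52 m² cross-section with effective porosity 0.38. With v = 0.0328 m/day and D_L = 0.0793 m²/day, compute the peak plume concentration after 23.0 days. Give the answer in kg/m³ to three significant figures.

0.153 kg/m³

The peak of an instantaneous 1D plume sits at x = vt; there the Gaussian factor is 1 and C_max = M/(n_e·A·√(4πDt)), where n_e·A is the pore area the mass is dissolved in.
√(4πDt) = √(4π × 0.0793 × 23.0) = 4.787 m, so C_max = 0.702/(0.38 × 2.52 × 4.787) = 0.153 kg/m³.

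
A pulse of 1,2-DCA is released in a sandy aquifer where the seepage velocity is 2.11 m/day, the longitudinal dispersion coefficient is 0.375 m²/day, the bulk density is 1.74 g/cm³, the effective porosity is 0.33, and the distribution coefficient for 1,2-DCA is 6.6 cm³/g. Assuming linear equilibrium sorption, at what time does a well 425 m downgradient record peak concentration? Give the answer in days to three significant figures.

Retardation factor R = 1 + ρ_b·K_d/n = 1 + 1.74 × 6.6/0.33 = 35.80.
Sorption retards both mechanisms: v_R = v/R = 0.05894 m/day, D_R = D/R = 0.01047 m²/day.
Peak time from v_R²t² + 2D_R t − x² = 0: t = (√(D_R² + v_R²x²) − D_R)/v_R².
√(D_R² + v_R²x²) = √(0.01047² + 0.05894² × 425²) = 25.05; v_R² = 0.003474.
t = (25.05 − 0.01047)/0.003474 = 7210 days.

7210 days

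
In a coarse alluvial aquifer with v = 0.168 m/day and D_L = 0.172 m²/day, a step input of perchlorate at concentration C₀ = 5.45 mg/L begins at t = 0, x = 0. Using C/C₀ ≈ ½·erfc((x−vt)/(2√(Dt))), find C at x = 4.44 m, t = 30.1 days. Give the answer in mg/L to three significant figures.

3.14 mg/L

For a continuous step input, C/C₀ ≈ ½·erfc((x−vt)/(2√(Dt))).
vt = 0.168 × 30.1 = 5.0568 m and 2√(Dt) = 2√(0.172 × 30.1) = 4.551 m.
Argument (x−vt)/(2√(Dt)) = (4.44 − 5.0568)/4.551 = -0.1355; ½·erfc(-0.1355) = 0.5760.
C = 5.45 × 0.5760 = 3.14 mg/L.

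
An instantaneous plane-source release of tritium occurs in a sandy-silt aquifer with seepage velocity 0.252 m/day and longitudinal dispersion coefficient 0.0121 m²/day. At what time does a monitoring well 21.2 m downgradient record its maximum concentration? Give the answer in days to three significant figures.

For the 1D instantaneous-source solution, setting ∂C/∂t = 0 at fixed x gives v²t² + 2Dt − x² = 0, so t = (√(D² + v²x²) − D)/v².
√(D² + v²x²) = √(0.0121² + 0.252² × 21.2²) = 5.342; v² = 0.063504.
t = (5.342 − 0.0121)/0.063504 = 83.9 days (vs. the pure-advection estimate x/v = 84.1 d).

83.9 days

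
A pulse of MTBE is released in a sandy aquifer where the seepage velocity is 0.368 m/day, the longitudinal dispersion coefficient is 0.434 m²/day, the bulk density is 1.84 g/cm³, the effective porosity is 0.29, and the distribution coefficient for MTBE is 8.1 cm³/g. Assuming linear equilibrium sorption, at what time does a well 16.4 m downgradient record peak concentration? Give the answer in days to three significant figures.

Retardation factor R = 1 + ρ_b·K_d/n = 1 + 1.84 × 8.1/0.29 = 52.39.
Sorption retards both mechanisms: v_R = v/R = 0.007024 m/day, D_R = D/R = 0.008284 m²/day.
Peak time from v_R²t² + 2D_R t − x² = 0: t = (√(D_R² + v_R²x²) − D_R)/v_R².
√(D_R² + v_R²x²) = √(0.008284² + 0.007024² × 16.4²) = 0.1155; v_R² = 4.934e-05.
t = (0.1155 − 0.008284)/4.934e-05 = 2170 days.

2170 days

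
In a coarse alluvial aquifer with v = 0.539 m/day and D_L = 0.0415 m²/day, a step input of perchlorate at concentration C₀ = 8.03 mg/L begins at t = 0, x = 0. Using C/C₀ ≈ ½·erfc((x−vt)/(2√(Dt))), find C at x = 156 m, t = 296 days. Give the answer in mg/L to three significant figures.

For a continuous step input, C/C₀ ≈ ½·erfc((x−vt)/(2√(Dt))).
vt = 0.539 × 296 = 159.544 m and 2√(Dt) = 2√(0.0415 × 296) = 7.010 m.
Argument (x−vt)/(2√(Dt)) = (156 − 159.544)/7.010 = -0.5056; ½·erfc(-0.5056) = 0.7627.
C = 8.03 × 0.7627 = 6.12 mg/L.

6.12 mg/L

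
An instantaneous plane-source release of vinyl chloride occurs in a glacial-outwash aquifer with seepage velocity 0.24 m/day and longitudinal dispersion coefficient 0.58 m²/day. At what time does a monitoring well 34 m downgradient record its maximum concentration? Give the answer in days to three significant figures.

For the 1D instantaneous-source solution, setting ∂C/∂t = 0 at fixed x gives v²t² + 2Dt − x² = 0, so t = (√(D² + v²x²) − D)/v².
√(D² + v²x²) = √(0.58² + 0.24² × 34²) = 8.181; v² = 0.0576.
t = (8.181 − 0.58)/0.0576 = 132 days (vs. the pure-advection estimate x/v = 142 d).

132 days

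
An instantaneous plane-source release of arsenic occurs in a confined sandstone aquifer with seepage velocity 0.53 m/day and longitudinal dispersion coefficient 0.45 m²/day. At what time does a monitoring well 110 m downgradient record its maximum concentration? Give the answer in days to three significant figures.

206 days

For the 1D instantaneous-source solution, setting ∂C/∂t = 0 at fixed x gives v²t² + 2Dt − x² = 0, so t = (√(D² + v²x²) − D)/v².
√(D² + v²x²) = √(0.45² + 0.53² × 110²) = 58.30; v² = 0.2809.
t = (58.30 − 0.45)/0.2809 = 206 days (vs. the pure-advection estimate x/v = 208 d).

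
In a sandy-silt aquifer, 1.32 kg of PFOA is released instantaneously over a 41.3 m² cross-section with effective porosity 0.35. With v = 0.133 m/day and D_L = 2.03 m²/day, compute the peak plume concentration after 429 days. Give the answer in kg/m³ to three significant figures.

The peak of an instantaneous 1D plume sits at x = vt; there the Gaussian factor is 1 and C_max = M/(n_e·A·√(4πDt)), where n_e·A is the pore area the mass is dissolved in.
√(4πDt) = √(4π × 2.03 × 429) = 104.6 m, so C_max = 1.32/(0.35 × 41.3 × 104.6) = 0.000873 kg/m³.

0.000873 kg/m³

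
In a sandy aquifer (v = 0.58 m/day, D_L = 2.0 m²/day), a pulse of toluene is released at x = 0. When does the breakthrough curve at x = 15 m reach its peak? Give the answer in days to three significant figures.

For the 1D instantaneous-source solution, setting ∂C/∂t = 0 at fixed x gives v²t² + 2Dt − x² = 0, so t = (√(D² + v²x²) − D)/v².
√(D² + v²x²) = √(2.0² + 0.58² × 15²) = 8.927; v² = 0.3364.
t = (8.927 − 2.0)/0.3364 = 20.6 days (vs. the pure-advection estimate x/v = 25.9 d).

20.6 days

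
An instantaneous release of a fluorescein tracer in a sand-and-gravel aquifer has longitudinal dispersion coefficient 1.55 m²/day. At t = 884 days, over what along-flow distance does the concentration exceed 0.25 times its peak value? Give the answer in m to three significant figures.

174 m

The plume is Gaussian with σ = √(2Dt) = √(2 × 1.55 × 884) = 52.35 m.
C/C_peak = exp(−Δx²/(2σ²)) = 0.25 ⇒ Δx = σ·√(−2 ln 0.25) = 52.35 × 1.665 = 87.16 m.
Width = 2Δx = 174 m.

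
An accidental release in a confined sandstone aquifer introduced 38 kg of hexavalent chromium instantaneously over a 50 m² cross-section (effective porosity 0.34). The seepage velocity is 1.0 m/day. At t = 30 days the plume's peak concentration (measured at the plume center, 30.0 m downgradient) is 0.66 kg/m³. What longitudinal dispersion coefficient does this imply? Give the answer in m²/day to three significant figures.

At the plume center C_max = M/(n_e·A·√(4πDt)), so D = M²/(4πt·(n_e·A·C_max)²).
n_e·A·C_max = 0.34 × 50 × 0.66 = 11.22 kg/m.
D = 38²/(4π × 30 × 11.22²) = 0.0304 m²/day.

0.0304 m²/day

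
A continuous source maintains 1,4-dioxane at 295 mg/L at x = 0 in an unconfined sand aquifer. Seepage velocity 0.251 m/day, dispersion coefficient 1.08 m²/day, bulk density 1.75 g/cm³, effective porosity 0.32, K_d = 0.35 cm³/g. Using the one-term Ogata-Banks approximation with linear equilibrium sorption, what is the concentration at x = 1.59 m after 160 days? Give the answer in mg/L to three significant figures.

Retardation factor R = 1 + ρ_b·K_d/n = 1 + 1.75 × 0.35/0.32 = 2.914.
Sorption retards both mechanisms: v_R = v/R = 0.08614 m/day, D_R = D/R = 0.3706 m²/day.
v_R·t = 0.08614 × 160 = 13.7824 m; 2√(D_R t) = 15.40 m; argument = (1.59 − 13.7824)/15.40 = -0.7917.
C = C₀ × ½·erfc(-0.7917) = 295 × 0.8686 = 256 mg/L.

256 mg/L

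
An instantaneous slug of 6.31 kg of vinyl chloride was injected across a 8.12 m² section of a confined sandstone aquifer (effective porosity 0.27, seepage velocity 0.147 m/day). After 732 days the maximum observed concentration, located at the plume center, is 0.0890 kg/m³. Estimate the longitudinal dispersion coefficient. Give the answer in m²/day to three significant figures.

At the plume center C_max = M/(n_e·A·√(4πDt)), so D = M²/(4πt·(n_e·A·C_max)²).
n_e·A·C_max = 0.27 × 8.12 × 0.0890 = 0.1951 kg/m.
D = 6.31²/(4π × 732 × 0.1951²) = 0.114 m²/day.

0.114 m²/day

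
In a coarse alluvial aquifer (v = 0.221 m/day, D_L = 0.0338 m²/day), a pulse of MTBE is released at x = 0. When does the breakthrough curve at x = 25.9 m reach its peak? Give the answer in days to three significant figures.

For the 1D instantaneous-source solution, setting ∂C/∂t = 0 at fixed x gives v²t² + 2Dt − x² = 0, so t = (√(D² + v²x²) − D)/v².
√(D² + v²x²) = √(0.0338² + 0.221² × 25.9²) = 5.724; v² = 0.048841.
t = (5.724 − 0.0338)/0.048841 = 117 days (vs. the pure-advection estimate x/v = 117 d).

117 days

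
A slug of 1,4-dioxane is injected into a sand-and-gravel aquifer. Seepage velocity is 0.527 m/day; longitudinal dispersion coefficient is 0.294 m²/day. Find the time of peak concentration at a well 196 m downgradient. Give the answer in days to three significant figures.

371 days

For the 1D instantaneous-source solution, setting ∂C/∂t = 0 at fixed x gives v²t² + 2Dt − x² = 0, so t = (√(D² + v²x²) − D)/v².
√(D² + v²x²) = √(0.294² + 0.527² × 196²) = 103.3; v² = 0.277729.
t = (103.3 − 0.294)/0.277729 = 371 days (vs. the pure-advection estimate x/v = 372 d).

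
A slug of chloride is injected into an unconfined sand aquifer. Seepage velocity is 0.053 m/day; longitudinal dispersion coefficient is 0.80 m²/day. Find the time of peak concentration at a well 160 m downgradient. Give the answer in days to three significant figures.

2750 days

For the 1D instantaneous-source solution, setting ∂C/∂t = 0 at fixed x gives v²t² + 2Dt − x² = 0, so t = (√(D² + v²x²) − D)/v².
√(D² + v²x²) = √(0.80² + 0.053² × 160²) = 8.518; v² = 0.002809.
t = (8.518 − 0.80)/0.002809 = 2750 days (vs. the pure-advection estimate x/v = 3020 d).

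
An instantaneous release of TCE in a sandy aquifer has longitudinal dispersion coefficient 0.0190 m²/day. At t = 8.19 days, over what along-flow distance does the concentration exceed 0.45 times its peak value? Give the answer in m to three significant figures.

The plume is Gaussian with σ = √(2Dt) = √(2 × 0.0190 × 8.19) = 0.5579 m.
C/C_peak = exp(−Δx²/(2σ²)) = 0.45 ⇒ Δx = σ·√(−2 ln 0.45) = 0.5579 × 1.264 = 0.7052 m.
Width = 2Δx = 1.41 m.

1.41 m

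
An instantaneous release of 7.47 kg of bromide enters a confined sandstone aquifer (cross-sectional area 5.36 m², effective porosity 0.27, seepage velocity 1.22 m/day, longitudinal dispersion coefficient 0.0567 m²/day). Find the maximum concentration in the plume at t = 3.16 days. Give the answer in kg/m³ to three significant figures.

The peak of an instantaneous 1D plume sits at x = vt; there the Gaussian factor is 1 and C_max = M/(n_e·A·√(4πDt)), where n_e·A is the pore area the mass is dissolved in.
√(4πDt) = √(4π × 0.0567 × 3.16) = 1.501 m, so C_max = 7.47/(0.27 × 5.36 × 1.501) = 3.44 kg/m³.

3.44 kg/m³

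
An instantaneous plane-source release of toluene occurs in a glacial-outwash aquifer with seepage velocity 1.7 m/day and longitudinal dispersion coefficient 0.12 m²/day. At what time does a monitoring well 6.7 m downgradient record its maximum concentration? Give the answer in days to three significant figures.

For the 1D instantaneous-source solution, setting ∂C/∂t = 0 at fixed x gives v²t² + 2Dt − x² = 0, so t = (√(D² + v²x²) − D)/v².
√(D² + v²x²) = √(0.12² + 1.7² × 6.7²) = 11.39; v² = 2.89.
t = (11.39 − 0.12)/2.89 = 3.90 days (vs. the pure-advection estimate x/v = 3.94 d).

3.90 days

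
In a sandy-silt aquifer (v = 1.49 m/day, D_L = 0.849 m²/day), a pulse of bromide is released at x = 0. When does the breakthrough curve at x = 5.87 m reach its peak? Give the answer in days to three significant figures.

For the 1D instantaneous-source solution, setting ∂C/∂t = 0 at fixed x gives v²t² + 2Dt − x² = 0, so t = (√(D² + v²x²) − D)/v².
√(D² + v²x²) = √(0.849² + 1.49² × 5.87²) = 8.787; v² = 2.2201.
t = (8.787 − 0.849)/2.2201 = 3.58 days (vs. the pure-advection estimate x/v = 3.94 d).

3.58 days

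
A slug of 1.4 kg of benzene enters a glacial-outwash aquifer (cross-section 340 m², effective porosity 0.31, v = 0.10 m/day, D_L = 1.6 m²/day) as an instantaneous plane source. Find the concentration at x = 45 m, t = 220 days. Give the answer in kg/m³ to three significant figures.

For an instantaneous plane source, C(x,t) = M/(n_e·A·√(4πDt)) · exp(−(x−vt)²/(4Dt)), with n_e·A the pore (flow) area.
Plume center vt = 0.10 × 220 = 22 m, so the well at 45 m is 23 m downgradient of the peak.
√(4πDt) = 66.51 m, giving peak height M/(n_e·A·√(4πDt)) = 1.4/(0.31 × 340 × 66.51) = 0.0001997 kg/m³.
(x−vt)²/(4Dt) = (23)²/(4 × 1.6 × 220) = 0.3757; exp(−0.3757) = 0.6868.
C = 0.0001997 × 0.6868 = 0.000137 kg/m³.

0.000137 kg/m³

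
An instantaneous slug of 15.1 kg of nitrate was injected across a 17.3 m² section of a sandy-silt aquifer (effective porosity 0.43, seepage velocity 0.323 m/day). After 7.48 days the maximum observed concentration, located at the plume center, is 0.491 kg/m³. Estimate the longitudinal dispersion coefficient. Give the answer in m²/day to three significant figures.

0.182 m²/day

At the plume center C_max = M/(n_e·A·√(4πDt)), so D = M²/(4πt·(n_e·A·C_max)²).
n_e·A·C_max = 0.43 × 17.3 × 0.491 = 3.653 kg/m.
D = 15.1²/(4π × 7.48 × 3.653²) = 0.182 m²/day.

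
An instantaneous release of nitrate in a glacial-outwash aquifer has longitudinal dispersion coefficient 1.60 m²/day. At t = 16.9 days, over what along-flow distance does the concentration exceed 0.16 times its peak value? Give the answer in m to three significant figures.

The plume is Gaussian with σ = √(2Dt) = √(2 × 1.60 × 16.9) = 7.354 m.
C/C_peak = exp(−Δx²/(2σ²)) = 0.16 ⇒ Δx = σ·√(−2 ln 0.16) = 7.354 × 1.914 = 14.08 m.
Width = 2Δx = 28.2 m.

28.2 m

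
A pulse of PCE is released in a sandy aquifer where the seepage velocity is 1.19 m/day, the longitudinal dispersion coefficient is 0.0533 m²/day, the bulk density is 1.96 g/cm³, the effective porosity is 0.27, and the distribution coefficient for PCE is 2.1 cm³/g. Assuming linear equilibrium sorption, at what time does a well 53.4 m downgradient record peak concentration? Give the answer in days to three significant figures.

728 days

Retardation factor R = 1 + ρ_b·K_d/n = 1 + 1.96 × 2.1/0.27 = 16.24.
Sorption retards both mechanisms: v_R = v/R = 0.07328 m/day, D_R = D/R = 0.003282 m²/day.
Peak time from v_R²t² + 2D_R t − x² = 0: t = (√(D_R² + v_R²x²) − D_R)/v_R².
√(D_R² + v_R²x²) = √(0.003282² + 0.07328² × 53.4²) = 3.913; v_R² = 0.005370.
t = (3.913 − 0.003282)/0.005370 = 728 days.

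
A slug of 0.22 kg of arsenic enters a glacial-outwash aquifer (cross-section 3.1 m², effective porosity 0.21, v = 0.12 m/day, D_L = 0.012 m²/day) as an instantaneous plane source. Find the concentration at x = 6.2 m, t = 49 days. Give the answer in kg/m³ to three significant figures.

0.119 kg/m³

For an instantaneous plane source, C(x,t) = M/(n_e·A·√(4πDt)) · exp(−(x−vt)²/(4Dt)), with n_e·A the pore (flow) area.
Plume center vt = 0.12 × 49 = 5.88 m, so the well at 6.2 m is 0.32 m downgradient of the peak.
√(4πDt) = 2.718 m, giving peak height M/(n_e·A·√(4πDt)) = 0.22/(0.21 × 3.1 × 2.718) = 0.1243 kg/m³.
(x−vt)²/(4Dt) = (0.32)²/(4 × 0.012 × 49) = 0.04354; exp(−0.04354) = 0.9574.
C = 0.1243 × 0.9574 = 0.119 kg/m³.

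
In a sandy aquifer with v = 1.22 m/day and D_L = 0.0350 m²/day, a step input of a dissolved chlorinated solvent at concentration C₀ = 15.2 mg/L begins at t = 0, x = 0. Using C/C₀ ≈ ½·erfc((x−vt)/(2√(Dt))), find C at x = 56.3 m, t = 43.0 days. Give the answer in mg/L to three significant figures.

0.204 mg/L

For a continuous step input, C/C₀ ≈ ½·erfc((x−vt)/(2√(Dt))).
vt = 1.22 × 43.0 = 52.46 m and 2√(Dt) = 2√(0.0350 × 43.0) = 2.454 m.
Argument (x−vt)/(2√(Dt)) = (56.3 − 52.46)/2.454 = 1.565; ½·erfc(1.565) = 0.01344.
C = 15.2 × 0.01344 = 0.204 mg/L.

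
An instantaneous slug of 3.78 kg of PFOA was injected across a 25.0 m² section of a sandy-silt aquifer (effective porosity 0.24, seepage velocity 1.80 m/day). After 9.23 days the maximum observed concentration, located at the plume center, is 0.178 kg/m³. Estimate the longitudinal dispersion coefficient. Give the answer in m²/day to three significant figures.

0.108 m²/day

At the plume center C_max = M/(n_e·A·√(4πDt)), so D = M²/(4πt·(n_e·A·C_max)²).
n_e·A·C_max = 0.24 × 25.0 × 0.178 = 1.068 kg/m.
D = 3.78²/(4π × 9.23 × 1.068²) = 0.108 m²/day.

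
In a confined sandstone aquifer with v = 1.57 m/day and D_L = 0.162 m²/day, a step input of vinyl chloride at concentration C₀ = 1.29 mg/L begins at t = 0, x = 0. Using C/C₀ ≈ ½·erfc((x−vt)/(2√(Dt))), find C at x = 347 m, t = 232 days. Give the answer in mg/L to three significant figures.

For a continuous step input, C/C₀ ≈ ½·erfc((x−vt)/(2√(Dt))).
vt = 1.57 × 232 = 364.24 m and 2√(Dt) = 2√(0.162 × 232) = 12.26 m.
Argument (x−vt)/(2√(Dt)) = (347 − 364.24)/12.26 = -1.406; ½·erfc(-1.406) = 0.9766.
C = 1.29 × 0.9766 = 1.26 mg/L.

1.26 mg/L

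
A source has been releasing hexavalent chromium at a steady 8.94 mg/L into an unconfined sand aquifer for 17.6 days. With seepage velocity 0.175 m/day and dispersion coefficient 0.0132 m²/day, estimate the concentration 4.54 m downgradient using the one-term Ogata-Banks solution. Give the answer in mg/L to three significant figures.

For a continuous step input, C/C₀ ≈ ½·erfc((x−vt)/(2√(Dt))).
vt = 0.175 × 17.6 = 3.08 m and 2√(Dt) = 2√(0.0132 × 17.6) = 0.9640 m.
Argument (x−vt)/(2√(Dt)) = (4.54 − 3.08)/0.9640 = 1.515; ½·erfc(1.515) = 0.01608.
C = 8.94 × 0.01608 = 0.144 mg/L.

0.144 mg/L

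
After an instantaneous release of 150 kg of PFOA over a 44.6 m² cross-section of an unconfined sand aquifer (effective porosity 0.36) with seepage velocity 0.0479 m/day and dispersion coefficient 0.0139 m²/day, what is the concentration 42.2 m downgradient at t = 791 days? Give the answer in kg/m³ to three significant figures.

For an instantaneous plane source, C(x,t) = M/(n_e·A·√(4πDt)) · exp(−(x−vt)²/(4Dt)), with n_e·A the pore (flow) area.
Plume center vt = 0.0479 × 791 = 37.8889 m, so the well at 42.2 m is 4.3111 m downgradient of the peak.
√(4πDt) = 11.75 m, giving peak height M/(n_e·A·√(4πDt)) = 150/(0.36 × 44.6 × 11.75) = 0.7951 kg/m³.
(x−vt)²/(4Dt) = (4.3111)²/(4 × 0.0139 × 791) = 0.4226; exp(−0.4226) = 0.6553.
C = 0.7951 × 0.6553 = 0.521 kg/m³.

0.521 kg/m³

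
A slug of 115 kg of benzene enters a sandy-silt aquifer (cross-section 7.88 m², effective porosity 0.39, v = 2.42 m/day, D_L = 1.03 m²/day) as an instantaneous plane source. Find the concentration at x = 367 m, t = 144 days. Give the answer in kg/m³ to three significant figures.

0.486 kg/m³

For an instantaneous plane source, C(x,t) = M/(n_e·A·√(4πDt)) · exp(−(x−vt)²/(4Dt)), with n_e·A the pore (flow) area.
Plume center vt = 2.42 × 144 = 348.48 m, so the well at 367 m is 18.52 m downgradient of the peak.
√(4πDt) = 43.17 m, giving peak height M/(n_e·A·√(4πDt)) = 115/(0.39 × 7.88 × 43.17) = 0.8668 kg/m³.
(x−vt)²/(4Dt) = (18.52)²/(4 × 1.03 × 144) = 0.5781; exp(−0.5781) = 0.5610.
C = 0.8668 × 0.5610 = 0.486 kg/m³.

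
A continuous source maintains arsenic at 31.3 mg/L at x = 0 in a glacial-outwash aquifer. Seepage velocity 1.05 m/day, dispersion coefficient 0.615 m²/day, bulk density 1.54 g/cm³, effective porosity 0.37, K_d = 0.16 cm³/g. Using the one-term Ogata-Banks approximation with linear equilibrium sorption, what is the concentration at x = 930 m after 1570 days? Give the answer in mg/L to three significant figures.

30.0 mg/L

Retardation factor R = 1 + ρ_b·K_d/n = 1 + 1.54 × 0.16/0.37 = 1.666.
Sorption retards both mechanisms: v_R = v/R = 0.6303 m/day, D_R = D/R = 0.3691 m²/day.
v_R·t = 0.6303 × 1570 = 989.571 m; 2√(D_R t) = 48.15 m; argument = (930 − 989.571)/48.15 = -1.237.
C = C₀ × ½·erfc(-1.237) = 31.3 × 0.9599 = 30.0 mg/L.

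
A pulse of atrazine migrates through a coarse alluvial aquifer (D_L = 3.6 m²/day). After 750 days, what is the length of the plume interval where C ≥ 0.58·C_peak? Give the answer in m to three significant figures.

The plume is Gaussian with σ = √(2Dt) = √(2 × 3.6 × 750) = 73.48 m.
C/C_peak = exp(−Δx²/(2σ²)) = 0.58 ⇒ Δx = σ·√(−2 ln 0.58) = 73.48 × 1.044 = 76.71 m.
Width = 2Δx = 153 m.

153 m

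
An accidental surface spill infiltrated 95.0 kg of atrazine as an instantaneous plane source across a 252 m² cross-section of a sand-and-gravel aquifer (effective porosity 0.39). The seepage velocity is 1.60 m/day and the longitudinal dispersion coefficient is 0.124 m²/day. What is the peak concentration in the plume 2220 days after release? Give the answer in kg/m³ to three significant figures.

0.0164 kg/m³

The peak of an instantaneous 1D plume sits at x = vt; there the Gaussian factor is 1 and C_max = M/(n_e·A·√(4πDt)), where n_e·A is the pore area the mass is dissolved in.
√(4πDt) = √(4π × 0.124 × 2220) = 58.82 m, so C_max = 95.0/(0.39 × 252 × 58.82) = 0.0164 kg/m³.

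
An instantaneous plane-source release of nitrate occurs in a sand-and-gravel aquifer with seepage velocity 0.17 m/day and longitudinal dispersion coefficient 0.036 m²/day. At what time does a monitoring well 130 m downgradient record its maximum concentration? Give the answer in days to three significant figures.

763 days

For the 1D instantaneous-source solution, setting ∂C/∂t = 0 at fixed x gives v²t² + 2Dt − x² = 0, so t = (√(D² + v²x²) − D)/v².
√(D² + v²x²) = √(0.036² + 0.17² × 130²) = 22.10; v² = 0.0289.
t = (22.10 − 0.036)/0.0289 = 763 days (vs. the pure-advection estimate x/v = 765 d).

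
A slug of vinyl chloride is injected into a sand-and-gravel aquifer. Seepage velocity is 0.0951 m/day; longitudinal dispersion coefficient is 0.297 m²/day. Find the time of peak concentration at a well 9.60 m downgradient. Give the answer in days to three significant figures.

For the 1D instantaneous-source solution, setting ∂C/∂t = 0 at fixed x gives v²t² + 2Dt − x² = 0, so t = (√(D² + v²x²) − D)/v².
√(D² + v²x²) = √(0.297² + 0.0951² × 9.60²) = 0.9601; v² = 0.00904401.
t = (0.9601 − 0.297)/0.00904401 = 73.3 days (vs. the pure-advection estimate x/v = 101 d).

73.3 days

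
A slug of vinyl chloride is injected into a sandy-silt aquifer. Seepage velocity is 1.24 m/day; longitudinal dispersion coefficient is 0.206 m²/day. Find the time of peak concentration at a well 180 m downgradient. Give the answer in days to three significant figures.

For the 1D instantaneous-source solution, setting ∂C/∂t = 0 at fixed x gives v²t² + 2Dt − x² = 0, so t = (√(D² + v²x²) − D)/v².
√(D² + v²x²) = √(0.206² + 1.24² × 180²) = 223.2; v² = 1.5376.
t = (223.2 − 0.206)/1.5376 = 145 days (vs. the pure-advection estimate x/v = 145 d).

145 days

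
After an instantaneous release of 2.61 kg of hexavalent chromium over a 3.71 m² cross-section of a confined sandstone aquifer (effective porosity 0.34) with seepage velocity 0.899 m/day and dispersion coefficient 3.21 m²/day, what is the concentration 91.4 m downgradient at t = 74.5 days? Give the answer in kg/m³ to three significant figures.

For an instantaneous plane source, C(x,t) = M/(n_e·A·√(4πDt)) · exp(−(x−vt)²/(4Dt)), with n_e·A the pore (flow) area.
Plume center vt = 0.899 × 74.5 = 66.9755 m, so the well at 91.4 m is 24.4245 m downgradient of the peak.
√(4πDt) = 54.82 m, giving peak height M/(n_e·A·√(4πDt)) = 2.61/(0.34 × 3.71 × 54.82) = 0.03774 kg/m³.
(x−vt)²/(4Dt) = (24.4245)²/(4 × 3.21 × 74.5) = 0.6236; exp(−0.6236) = 0.5360.
C = 0.03774 × 0.5360 = 0.0202 kg/m³.

0.0202 kg/m³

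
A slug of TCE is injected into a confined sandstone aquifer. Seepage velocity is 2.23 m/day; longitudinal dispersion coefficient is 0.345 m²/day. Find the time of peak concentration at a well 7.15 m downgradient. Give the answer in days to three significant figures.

For the 1D instantaneous-source solution, setting ∂C/∂t = 0 at fixed x gives v²t² + 2Dt − x² = 0, so t = (√(D² + v²x²) − D)/v².
√(D² + v²x²) = √(0.345² + 2.23² × 7.15²) = 15.95; v² = 4.9729.
t = (15.95 − 0.345)/4.9729 = 3.14 days (vs. the pure-advection estimate x/v = 3.21 d).

3.14 days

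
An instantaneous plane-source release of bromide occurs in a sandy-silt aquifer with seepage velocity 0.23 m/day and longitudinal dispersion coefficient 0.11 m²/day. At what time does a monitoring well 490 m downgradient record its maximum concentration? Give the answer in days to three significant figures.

For the 1D instantaneous-source solution, setting ∂C/∂t = 0 at fixed x gives v²t² + 2Dt − x² = 0, so t = (√(D² + v²x²) − D)/v².
√(D² + v²x²) = √(0.11² + 0.23² × 490²) = 112.7; v² = 0.0529.
t = (112.7 − 0.11)/0.0529 = 2130 days (vs. the pure-advection estimate x/v = 2130 d).

2130 days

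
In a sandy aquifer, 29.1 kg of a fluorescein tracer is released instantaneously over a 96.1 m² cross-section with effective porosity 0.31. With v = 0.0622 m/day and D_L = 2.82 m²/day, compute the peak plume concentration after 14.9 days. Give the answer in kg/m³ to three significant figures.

0.0425 kg/m³

The peak of an instantaneous 1D plume sits at x = vt; there the Gaussian factor is 1 and C_max = M/(n_e·A·√(4πDt)), where n_e·A is the pore area the mass is dissolved in.
√(4πDt) = √(4π × 2.82 × 14.9) = 22.98 m, so C_max = 29.1/(0.31 × 96.1 × 22.98) = 0.0425 kg/m³.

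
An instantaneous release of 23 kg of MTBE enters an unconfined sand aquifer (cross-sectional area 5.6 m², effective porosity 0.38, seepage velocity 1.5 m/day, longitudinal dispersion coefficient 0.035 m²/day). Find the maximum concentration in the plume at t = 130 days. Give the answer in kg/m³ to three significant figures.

The peak of an instantaneous 1D plume sits at x = vt; there the Gaussian factor is 1 and C_max = M/(n_e·A·√(4πDt)), where n_e·A is the pore area the mass is dissolved in.
√(4πDt) = √(4π × 0.035 × 130) = 7.562 m, so C_max = 23/(0.38 × 5.6 × 7.562) = 1.43 kg/m³.

1.43 kg/m³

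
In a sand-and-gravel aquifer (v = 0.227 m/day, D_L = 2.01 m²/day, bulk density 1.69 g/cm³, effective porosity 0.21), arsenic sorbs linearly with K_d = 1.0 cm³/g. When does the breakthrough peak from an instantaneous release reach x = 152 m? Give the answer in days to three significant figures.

Retardation factor R = 1 + ρ_b·K_d/n = 1 + 1.69 × 1.0/0.21 = 9.048.
Sorption retards both mechanisms: v_R = v/R = 0.02509 m/day, D_R = D/R = 0.2221 m²/day.
Peak time from v_R²t² + 2D_R t − x² = 0: t = (√(D_R² + v_R²x²) − D_R)/v_R².
√(D_R² + v_R²x²) = √(0.2221² + 0.02509² × 152²) = 3.820; v_R² = 0.0006295.
t = (3.820 − 0.2221)/0.0006295 = 5720 days.

5720 days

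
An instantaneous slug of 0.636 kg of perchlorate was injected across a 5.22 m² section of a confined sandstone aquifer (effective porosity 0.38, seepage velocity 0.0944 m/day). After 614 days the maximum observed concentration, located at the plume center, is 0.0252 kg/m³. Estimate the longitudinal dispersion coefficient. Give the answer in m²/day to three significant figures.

At the plume center C_max = M/(n_e·A·√(4πDt)), so D = M²/(4πt·(n_e·A·C_max)²).
n_e·A·C_max = 0.38 × 5.22 × 0.0252 = 0.04999 kg/m.
D = 0.636²/(4π × 614 × 0.04999²) = 0.0210 m²/day.

0.0210 m²/day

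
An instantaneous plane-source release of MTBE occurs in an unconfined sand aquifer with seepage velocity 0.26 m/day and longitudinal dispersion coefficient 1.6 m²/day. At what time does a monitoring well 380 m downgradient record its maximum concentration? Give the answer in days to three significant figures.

1440 days

For the 1D instantaneous-source solution, setting ∂C/∂t = 0 at fixed x gives v²t² + 2Dt − x² = 0, so t = (√(D² + v²x²) − D)/v².
√(D² + v²x²) = √(1.6² + 0.26² × 380²) = 98.81; v² = 0.0676.
t = (98.81 − 1.6)/0.0676 = 1440 days (vs. the pure-advection estimate x/v = 1460 d).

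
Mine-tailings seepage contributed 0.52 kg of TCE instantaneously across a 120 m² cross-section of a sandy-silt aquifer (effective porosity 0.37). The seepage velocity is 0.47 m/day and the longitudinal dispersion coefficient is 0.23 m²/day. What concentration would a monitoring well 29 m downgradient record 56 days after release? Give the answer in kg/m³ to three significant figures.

For an instantaneous plane source, C(x,t) = M/(n_e·A·√(4πDt)) · exp(−(x−vt)²/(4Dt)), with n_e·A the pore (flow) area.
Plume center vt = 0.47 × 56 = 26.32 m, so the well at 29 m is 2.68 m downgradient of the peak.
√(4πDt) = 12.72 m, giving peak height M/(n_e·A·√(4πDt)) = 0.52/(0.37 × 120 × 12.72) = 0.0009207 kg/m³.
(x−vt)²/(4Dt) = (2.68)²/(4 × 0.23 × 56) = 0.1394; exp(−0.1394) = 0.8699.
C = 0.0009207 × 0.8699 = 0.000801 kg/m³.

0.000801 kg/m³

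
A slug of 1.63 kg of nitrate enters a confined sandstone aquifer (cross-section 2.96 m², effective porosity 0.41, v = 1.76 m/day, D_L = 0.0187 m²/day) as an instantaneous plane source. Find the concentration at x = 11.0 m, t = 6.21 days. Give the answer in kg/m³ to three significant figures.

For an instantaneous plane source, C(x,t) = M/(n_e·A·√(4πDt)) · exp(−(x−vt)²/(4Dt)), with n_e·A the pore (flow) area.
Plume center vt = 1.76 × 6.21 = 10.9296 m, so the well at 11.0 m is 0.0704 m downgradient of the peak.
√(4πDt) = 1.208 m, giving peak height M/(n_e·A·√(4πDt)) = 1.63/(0.41 × 2.96 × 1.208) = 1.112 kg/m³.
(x−vt)²/(4Dt) = (0.0704)²/(4 × 0.0187 × 6.21) = 0.01067; exp(−0.01067) = 0.9894.
C = 1.112 × 0.9894 = 1.10 kg/m³.

1.10 kg/m³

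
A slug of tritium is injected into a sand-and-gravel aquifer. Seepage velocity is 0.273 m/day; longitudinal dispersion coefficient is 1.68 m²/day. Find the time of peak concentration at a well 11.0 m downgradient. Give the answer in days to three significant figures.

For the 1D instantaneous-source solution, setting ∂C/∂t = 0 at fixed x gives v²t² + 2Dt − x² = 0, so t = (√(D² + v²x²) − D)/v².
√(D² + v²x²) = √(1.68² + 0.273² × 11.0²) = 3.441; v² = 0.074529.
t = (3.441 − 1.68)/0.074529 = 23.6 days (vs. the pure-advection estimate x/v = 40.3 d).

23.6 days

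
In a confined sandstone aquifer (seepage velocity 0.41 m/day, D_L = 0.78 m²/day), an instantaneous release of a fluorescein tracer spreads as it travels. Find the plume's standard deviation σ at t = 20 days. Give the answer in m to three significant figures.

Dispersive spreading gives a Gaussian with σ² = 2Dt; advection only shifts the center.
σ = √(2 × 0.78 × 20) = 5.59 m.

5.59 m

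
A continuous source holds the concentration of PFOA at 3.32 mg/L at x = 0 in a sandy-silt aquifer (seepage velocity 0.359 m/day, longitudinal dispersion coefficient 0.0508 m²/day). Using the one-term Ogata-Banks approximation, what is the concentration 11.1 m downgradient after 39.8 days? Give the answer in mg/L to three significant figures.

3.13 mg/L

For a continuous step input, C/C₀ ≈ ½·erfc((x−vt)/(2√(Dt))).
vt = 0.359 × 39.8 = 14.2882 m and 2√(Dt) = 2√(0.0508 × 39.8) = 2.844 m.
Argument (x−vt)/(2√(Dt)) = (11.1 − 14.2882)/2.844 = -1.121; ½·erfc(-1.121) = 0.9436.
C = 3.32 × 0.9436 = 3.13 mg/L.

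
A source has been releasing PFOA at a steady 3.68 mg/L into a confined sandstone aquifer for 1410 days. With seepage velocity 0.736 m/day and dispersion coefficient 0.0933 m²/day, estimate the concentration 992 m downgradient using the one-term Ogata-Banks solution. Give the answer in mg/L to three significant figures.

3.67 mg/L

For a continuous step input, C/C₀ ≈ ½·erfc((x−vt)/(2√(Dt))).
vt = 0.736 × 1410 = 1037.76 m and 2√(Dt) = 2√(0.0933 × 1410) = 22.94 m.
Argument (x−vt)/(2√(Dt)) = (992 − 1037.76)/22.94 = -1.995; ½·erfc(-1.995) = 0.9976.
C = 3.68 × 0.9976 = 3.67 mg/L.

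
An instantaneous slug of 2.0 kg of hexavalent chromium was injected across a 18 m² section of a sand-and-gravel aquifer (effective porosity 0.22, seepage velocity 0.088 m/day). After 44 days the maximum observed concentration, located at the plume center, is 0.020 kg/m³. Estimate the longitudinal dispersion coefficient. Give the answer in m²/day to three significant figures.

1.15 m²/day

At the plume center C_max = M/(n_e·A·√(4πDt)), so D = M²/(4πt·(n_e·A·C_max)²).
n_e·A·C_max = 0.22 × 18 × 0.020 = 0.07920 kg/m.
D = 2.0²/(4π × 44 × 0.07920²) = 1.15 m²/day.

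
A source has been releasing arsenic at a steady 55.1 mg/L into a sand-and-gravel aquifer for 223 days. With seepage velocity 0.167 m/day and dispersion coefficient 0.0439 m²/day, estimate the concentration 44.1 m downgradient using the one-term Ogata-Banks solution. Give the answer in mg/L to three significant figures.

3.34 mg/L

For a continuous step input, C/C₀ ≈ ½·erfc((x−vt)/(2√(Dt))).
vt = 0.167 × 223 = 37.241 m and 2√(Dt) = 2√(0.0439 × 223) = 6.258 m.
Argument (x−vt)/(2√(Dt)) = (44.1 − 37.241)/6.258 = 1.096; ½·erfc(1.096) = 0.06057.
C = 55.1 × 0.06057 = 3.34 mg/L.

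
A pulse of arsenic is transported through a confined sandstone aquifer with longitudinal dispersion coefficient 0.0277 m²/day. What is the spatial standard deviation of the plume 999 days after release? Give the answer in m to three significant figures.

Dispersive spreading gives a Gaussian with σ² = 2Dt; advection only shifts the center.
σ = √(2 × 0.0277 × 999) = 7.44 m.

7.44 m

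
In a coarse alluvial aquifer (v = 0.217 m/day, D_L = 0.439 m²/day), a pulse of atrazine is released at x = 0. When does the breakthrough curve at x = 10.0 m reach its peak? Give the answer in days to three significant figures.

For the 1D instantaneous-source solution, setting ∂C/∂t = 0 at fixed x gives v²t² + 2Dt − x² = 0, so t = (√(D² + v²x²) − D)/v².
√(D² + v²x²) = √(0.439² + 0.217² × 10.0²) = 2.214; v² = 0.047089.
t = (2.214 − 0.439)/0.047089 = 37.7 days (vs. the pure-advection estimate x/v = 46.1 d).

37.7 days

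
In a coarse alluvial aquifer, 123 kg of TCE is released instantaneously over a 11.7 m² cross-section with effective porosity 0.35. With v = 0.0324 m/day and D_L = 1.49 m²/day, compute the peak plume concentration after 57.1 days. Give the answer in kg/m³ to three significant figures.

The peak of an instantaneous 1D plume sits at x = vt; there the Gaussian factor is 1 and C_max = M/(n_e·A·√(4πDt)), where n_e·A is the pore area the mass is dissolved in.
√(4πDt) = √(4π × 1.49 × 57.1) = 32.70 m, so C_max = 123/(0.35 × 11.7 × 32.70) = 0.919 kg/m³.

0.919 kg/m³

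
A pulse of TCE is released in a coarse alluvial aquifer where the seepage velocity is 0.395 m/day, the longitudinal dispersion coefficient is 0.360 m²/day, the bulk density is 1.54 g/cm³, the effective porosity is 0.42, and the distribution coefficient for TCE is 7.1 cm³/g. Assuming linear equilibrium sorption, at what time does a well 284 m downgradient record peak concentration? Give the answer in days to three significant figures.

19400 days

Retardation factor R = 1 + ρ_b·K_d/n = 1 + 1.54 × 7.1/0.42 = 27.03.
Sorption retards both mechanisms: v_R = v/R = 0.01461 m/day, D_R = D/R = 0.01332 m²/day.
Peak time from v_R²t² + 2D_R t − x² = 0: t = (√(D_R² + v_R²x²) − D_R)/v_R².
√(D_R² + v_R²x²) = √(0.01332² + 0.01461² × 284²) = 4.149; v_R² = 0.0002135.
t = (4.149 − 0.01332)/0.0002135 = 19400 days.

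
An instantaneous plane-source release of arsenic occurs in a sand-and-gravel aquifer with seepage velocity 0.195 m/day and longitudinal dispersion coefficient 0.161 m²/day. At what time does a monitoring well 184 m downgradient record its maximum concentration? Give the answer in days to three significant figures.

939 days

For the 1D instantaneous-source solution, setting ∂C/∂t = 0 at fixed x gives v²t² + 2Dt − x² = 0, so t = (√(D² + v²x²) − D)/v².
√(D² + v²x²) = √(0.161² + 0.195² × 184²) = 35.88; v² = 0.038025.
t = (35.88 − 0.161)/0.038025 = 939 days (vs. the pure-advection estimate x/v = 944 d).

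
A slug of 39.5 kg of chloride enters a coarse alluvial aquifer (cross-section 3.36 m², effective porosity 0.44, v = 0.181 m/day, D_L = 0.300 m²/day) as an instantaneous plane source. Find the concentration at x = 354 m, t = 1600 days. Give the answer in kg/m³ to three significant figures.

0.0397 kg/m³

For an instantaneous plane source, C(x,t) = M/(n_e·A·√(4πDt)) · exp(−(x−vt)²/(4Dt)), with n_e·A the pore (flow) area.
Plume center vt = 0.181 × 1600 = 289.6 m, so the well at 354 m is 64.4 m downgradient of the peak.
√(4πDt) = 77.67 m, giving peak height M/(n_e·A·√(4πDt)) = 39.5/(0.44 × 3.36 × 77.67) = 0.3440 kg/m³.
(x−vt)²/(4Dt) = (64.4)²/(4 × 0.300 × 1600) = 2.160; exp(−2.160) = 0.1153.
C = 0.3440 × 0.1153 = 0.0397 kg/m³.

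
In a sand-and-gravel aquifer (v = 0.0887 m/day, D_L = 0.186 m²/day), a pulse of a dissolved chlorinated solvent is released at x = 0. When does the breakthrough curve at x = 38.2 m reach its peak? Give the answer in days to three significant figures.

408 days

For the 1D instantaneous-source solution, setting ∂C/∂t = 0 at fixed x gives v²t² + 2Dt − x² = 0, so t = (√(D² + v²x²) − D)/v².
√(D² + v²x²) = √(0.186² + 0.0887² × 38.2²) = 3.393; v² = 0.00786769.
t = (3.393 − 0.186)/0.00786769 = 408 days (vs. the pure-advection estimate x/v = 431 d).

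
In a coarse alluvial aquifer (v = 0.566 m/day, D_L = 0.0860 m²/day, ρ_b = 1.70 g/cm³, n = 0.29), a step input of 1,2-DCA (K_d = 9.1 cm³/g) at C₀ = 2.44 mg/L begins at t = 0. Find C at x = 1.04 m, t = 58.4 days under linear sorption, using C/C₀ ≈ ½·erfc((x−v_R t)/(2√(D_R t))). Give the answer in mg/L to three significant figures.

Retardation factor R = 1 + ρ_b·K_d/n = 1 + 1.70 × 9.1/0.29 = 54.34.
Sorption retards both mechanisms: v_R = v/R = 0.01042 m/day, D_R = D/R = 0.001583 m²/day.
v_R·t = 0.01042 × 58.4 = 0.608528 m; 2√(D_R t) = 0.6081 m; argument = (1.04 − 0.608528)/0.6081 = 0.7095.
C = C₀ × ½·erfc(0.7095) = 2.44 × 0.1578 = 0.385 mg/L.

0.385 mg/L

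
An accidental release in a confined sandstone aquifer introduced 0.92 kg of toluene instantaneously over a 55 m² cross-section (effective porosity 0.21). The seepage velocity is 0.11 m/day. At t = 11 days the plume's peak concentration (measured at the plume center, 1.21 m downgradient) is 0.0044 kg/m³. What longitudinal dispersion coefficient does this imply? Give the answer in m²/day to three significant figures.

2.37 m²/day

At the plume center C_max = M/(n_e·A·√(4πDt)), so D = M²/(4πt·(n_e·A·C_max)²).
n_e·A·C_max = 0.21 × 55 × 0.0044 = 0.05082 kg/m.
D = 0.92²/(4π × 11 × 0.05082²) = 2.37 m²/day.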